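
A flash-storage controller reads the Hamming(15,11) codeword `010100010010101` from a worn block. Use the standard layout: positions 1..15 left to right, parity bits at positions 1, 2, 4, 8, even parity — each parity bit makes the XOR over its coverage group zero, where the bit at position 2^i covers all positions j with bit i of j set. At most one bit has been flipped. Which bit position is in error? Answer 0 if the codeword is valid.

s1: b1⊕b3⊕b5⊕b7⊕b9⊕b11⊕b13⊕b15 = 0⊕0⊕0⊕0⊕0⊕1⊕1⊕1 = 1
s2: b2⊕b3⊕b6⊕b7⊕b10⊕b11⊕b14⊕b15 = 1⊕0⊕0⊕0⊕0⊕1⊕0⊕1 = 1
s4: b4⊕b5⊕b6⊕b7⊕b12⊕b13⊕b14⊕b15 = 1⊕0⊕0⊕0⊕0⊕1⊕0⊕1 = 1
s8: b8⊕b9⊕b10⊕b11⊕b12⊕b13⊕b14⊕b15 = 1⊕0⊕0⊕1⊕0⊕1⊕0⊕1 = 0
Syndrome (s8...s1) = 0111 → position 7.

7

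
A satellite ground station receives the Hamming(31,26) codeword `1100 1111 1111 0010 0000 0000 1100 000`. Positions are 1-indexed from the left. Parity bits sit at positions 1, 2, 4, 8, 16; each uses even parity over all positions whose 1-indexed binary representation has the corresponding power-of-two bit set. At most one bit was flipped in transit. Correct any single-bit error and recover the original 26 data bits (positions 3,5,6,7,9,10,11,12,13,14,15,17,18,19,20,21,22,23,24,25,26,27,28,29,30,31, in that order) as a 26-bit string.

01101111001000000001100000

s1: b1⊕b3⊕b5⊕b7⊕b9⊕b11⊕b13⊕b15⊕b17⊕b19⊕b21⊕b23⊕b25⊕b27⊕b29⊕b31 = 1⊕0⊕1⊕1⊕1⊕1⊕0⊕1⊕0⊕0⊕0⊕0⊕1⊕0⊕0⊕0 = 1
s2: b2⊕b3⊕b6⊕b7⊕b10⊕b11⊕b14⊕b15⊕b18⊕b19⊕b22⊕b23⊕b26⊕b27⊕b30⊕b31 = 1⊕0⊕1⊕1⊕1⊕1⊕0⊕1⊕0⊕0⊕0⊕0⊕1⊕0⊕0⊕0 = 1
s4: b4⊕b5⊕b6⊕b7⊕b12⊕b13⊕b14⊕b15⊕b20⊕b21⊕b22⊕b23⊕b28⊕b29⊕b30⊕b31 = 0⊕1⊕1⊕1⊕1⊕0⊕0⊕1⊕0⊕0⊕0⊕0⊕0⊕0⊕0⊕0 = 1
s8: b8⊕b9⊕b10⊕b11⊕b12⊕b13⊕b14⊕b15⊕b24⊕b25⊕b26⊕b27⊕b28⊕b29⊕b30⊕b31 = 1⊕1⊕1⊕1⊕1⊕0⊕0⊕1⊕0⊕1⊕1⊕0⊕0⊕0⊕0⊕0 = 0
s16: b16⊕b17⊕b18⊕b19⊕b20⊕b21⊕b22⊕b23⊕b24⊕b25⊕b26⊕b27⊕b28⊕b29⊕b30⊕b31 = 0⊕0⊕0⊕0⊕0⊕0⊕0⊕0⊕0⊕1⊕1⊕0⊕0⊕0⊕0⊕0 = 0
Syndrome (s16...s1) = 00111 → position 7.
Flip bit 7: corrected codeword = 1100110111110010000000001100000
Data bits at positions 3,5,6,7,9,10,11,12,13,14,15,17,18,19,20,21,22,23,24,25,26,27,28,29,30,31: 01101111001000000001100000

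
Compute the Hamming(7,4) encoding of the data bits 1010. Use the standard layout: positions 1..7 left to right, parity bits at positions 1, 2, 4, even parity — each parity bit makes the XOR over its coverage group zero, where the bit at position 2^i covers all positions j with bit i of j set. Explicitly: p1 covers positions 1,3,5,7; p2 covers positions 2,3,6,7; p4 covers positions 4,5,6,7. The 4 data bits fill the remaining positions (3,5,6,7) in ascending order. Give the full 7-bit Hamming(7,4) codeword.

Place data bits at non-power-of-two positions: b3=1, b5=0, b6=1, b7=0.
p1 = XOR of data positions {3,5,7} = 1⊕0⊕0 = 1
p2 = XOR of data positions {3,6,7} = 1⊕1⊕0 = 0
p4 = XOR of data positions {5,6,7} = 0⊕1⊕0 = 1
Codeword b1..b7 = 1011010

1011010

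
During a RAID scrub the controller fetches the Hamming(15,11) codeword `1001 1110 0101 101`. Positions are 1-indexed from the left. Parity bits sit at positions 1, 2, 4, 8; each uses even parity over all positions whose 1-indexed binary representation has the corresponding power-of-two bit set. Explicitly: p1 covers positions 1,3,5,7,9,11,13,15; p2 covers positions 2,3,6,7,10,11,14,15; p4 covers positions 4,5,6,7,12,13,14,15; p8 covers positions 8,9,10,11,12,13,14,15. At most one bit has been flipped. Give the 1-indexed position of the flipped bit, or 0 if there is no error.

s1: b1⊕b3⊕b5⊕b7⊕b9⊕b11⊕b13⊕b15 = 1⊕0⊕1⊕1⊕0⊕0⊕1⊕1 = 1
s2: b2⊕b3⊕b6⊕b7⊕b10⊕b11⊕b14⊕b15 = 0⊕0⊕1⊕1⊕1⊕0⊕0⊕1 = 0
s4: b4⊕b5⊕b6⊕b7⊕b12⊕b13⊕b14⊕b15 = 1⊕1⊕1⊕1⊕1⊕1⊕0⊕1 = 1
s8: b8⊕b9⊕b10⊕b11⊕b12⊕b13⊕b14⊕b15 = 0⊕0⊕1⊕0⊕1⊕1⊕0⊕1 = 0
Syndrome (s8...s1) = 0101 → position 5.

5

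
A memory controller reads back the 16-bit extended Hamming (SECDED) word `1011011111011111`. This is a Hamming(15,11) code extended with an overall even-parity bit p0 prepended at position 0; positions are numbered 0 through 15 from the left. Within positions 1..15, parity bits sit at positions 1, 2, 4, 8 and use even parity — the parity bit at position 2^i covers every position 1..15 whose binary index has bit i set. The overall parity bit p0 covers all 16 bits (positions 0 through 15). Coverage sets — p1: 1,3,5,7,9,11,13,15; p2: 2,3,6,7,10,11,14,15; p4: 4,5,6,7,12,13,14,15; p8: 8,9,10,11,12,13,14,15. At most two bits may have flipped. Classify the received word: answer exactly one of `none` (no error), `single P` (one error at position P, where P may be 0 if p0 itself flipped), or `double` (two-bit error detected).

single 15

s1: b1⊕b3⊕b5⊕b7⊕b9⊕b11⊕b13⊕b15 = 0⊕1⊕1⊕1⊕1⊕1⊕1⊕1 = 1
s2: b2⊕b3⊕b6⊕b7⊕b10⊕b11⊕b14⊕b15 = 1⊕1⊕1⊕1⊕0⊕1⊕1⊕1 = 1
s4: b4⊕b5⊕b6⊕b7⊕b12⊕b13⊕b14⊕b15 = 0⊕1⊕1⊕1⊕1⊕1⊕1⊕1 = 1
s8: b8⊕b9⊕b10⊕b11⊕b12⊕b13⊕b14⊕b15 = 1⊕1⊕0⊕1⊕1⊕1⊕1⊕1 = 1
Syndrome (s8...s1) = 1111 → position 15.
Overall parity (XOR of all 16 bits, including p0): 1⊕0⊕1⊕1⊕0⊕1⊕1⊕1⊕1⊕1⊕0⊕1⊕1⊕1⊕1⊕1 = 1
Overall=1, syndrome position=15 → single-bit error at position 15.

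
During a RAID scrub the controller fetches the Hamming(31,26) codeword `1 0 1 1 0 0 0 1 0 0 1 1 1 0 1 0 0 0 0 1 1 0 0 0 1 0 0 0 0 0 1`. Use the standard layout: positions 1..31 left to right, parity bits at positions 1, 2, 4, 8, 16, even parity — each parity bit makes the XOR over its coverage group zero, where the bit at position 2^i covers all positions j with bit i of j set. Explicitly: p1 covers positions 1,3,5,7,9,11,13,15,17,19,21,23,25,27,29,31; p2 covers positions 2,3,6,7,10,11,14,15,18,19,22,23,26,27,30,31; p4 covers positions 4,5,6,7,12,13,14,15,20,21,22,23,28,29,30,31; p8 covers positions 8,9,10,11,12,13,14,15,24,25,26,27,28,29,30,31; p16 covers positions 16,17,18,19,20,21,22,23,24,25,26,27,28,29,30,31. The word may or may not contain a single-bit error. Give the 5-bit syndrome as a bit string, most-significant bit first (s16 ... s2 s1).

01100

s1: b1⊕b3⊕b5⊕b7⊕b9⊕b11⊕b13⊕b15⊕b17⊕b19⊕b21⊕b23⊕b25⊕b27⊕b29⊕b31 = 1⊕1⊕0⊕0⊕0⊕1⊕1⊕1⊕0⊕0⊕1⊕0⊕1⊕0⊕0⊕1 = 0
s2: b2⊕b3⊕b6⊕b7⊕b10⊕b11⊕b14⊕b15⊕b18⊕b19⊕b22⊕b23⊕b26⊕b27⊕b30⊕b31 = 0⊕1⊕0⊕0⊕0⊕1⊕0⊕1⊕0⊕0⊕0⊕0⊕0⊕0⊕0⊕1 = 0
s4: b4⊕b5⊕b6⊕b7⊕b12⊕b13⊕b14⊕b15⊕b20⊕b21⊕b22⊕b23⊕b28⊕b29⊕b30⊕b31 = 1⊕0⊕0⊕0⊕1⊕1⊕0⊕1⊕1⊕1⊕0⊕0⊕0⊕0⊕0⊕1 = 1
s8: b8⊕b9⊕b10⊕b11⊕b12⊕b13⊕b14⊕b15⊕b24⊕b25⊕b26⊕b27⊕b28⊕b29⊕b30⊕b31 = 1⊕0⊕0⊕1⊕1⊕1⊕0⊕1⊕0⊕1⊕0⊕0⊕0⊕0⊕0⊕1 = 1
s16: b16⊕b17⊕b18⊕b19⊕b20⊕b21⊕b22⊕b23⊕b24⊕b25⊕b26⊕b27⊕b28⊕b29⊕b30⊕b31 = 0⊕0⊕0⊕0⊕1⊕1⊕0⊕0⊕0⊕1⊕0⊕0⊕0⊕0⊕0⊕1 = 0
Syndrome (s16...s1) = 01100 → position 12.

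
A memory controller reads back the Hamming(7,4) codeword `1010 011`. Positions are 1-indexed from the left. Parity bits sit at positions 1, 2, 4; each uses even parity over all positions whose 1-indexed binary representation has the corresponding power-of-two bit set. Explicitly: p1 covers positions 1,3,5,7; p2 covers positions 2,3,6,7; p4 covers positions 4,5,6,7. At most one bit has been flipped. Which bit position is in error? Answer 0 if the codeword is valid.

3

s1: b1⊕b3⊕b5⊕b7 = 1⊕1⊕0⊕1 = 1
s2: b2⊕b3⊕b6⊕b7 = 0⊕1⊕1⊕1 = 1
s4: b4⊕b5⊕b6⊕b7 = 0⊕0⊕1⊕1 = 0
Syndrome (s4...s1) = 011 → position 3.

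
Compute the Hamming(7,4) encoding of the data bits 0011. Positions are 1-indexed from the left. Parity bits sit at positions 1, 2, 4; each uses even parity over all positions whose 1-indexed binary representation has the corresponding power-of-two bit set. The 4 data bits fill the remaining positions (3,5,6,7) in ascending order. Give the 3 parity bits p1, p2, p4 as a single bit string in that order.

100

Place data bits at non-power-of-two positions: b3=0, b5=0, b6=1, b7=1.
p1 = XOR of data positions {3,5,7} = 0⊕0⊕1 = 1
p2 = XOR of data positions {3,6,7} = 0⊕1⊕1 = 0
p4 = XOR of data positions {5,6,7} = 0⊕1⊕1 = 0
Parity bits p1,p2,p4 = 100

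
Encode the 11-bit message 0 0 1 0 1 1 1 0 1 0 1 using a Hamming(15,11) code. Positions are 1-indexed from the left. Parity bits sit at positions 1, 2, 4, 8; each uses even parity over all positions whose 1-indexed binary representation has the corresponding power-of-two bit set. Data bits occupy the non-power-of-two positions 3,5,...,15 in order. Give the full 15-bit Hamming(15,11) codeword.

Place data bits at non-power-of-two positions: b3=0, b5=0, b6=1, b7=0, b9=1, b10=1, b11=1, b12=0, b13=1, b14=0, b15=1.
p1 = XOR of data positions {3,5,7,9,11,13,15} = 0⊕0⊕0⊕1⊕1⊕1⊕1 = 0
p2 = XOR of data positions {3,6,7,10,11,14,15} = 0⊕1⊕0⊕1⊕1⊕0⊕1 = 0
p4 = XOR of data positions {5,6,7,12,13,14,15} = 0⊕1⊕0⊕0⊕1⊕0⊕1 = 1
p8 = XOR of data positions {9,10,11,12,13,14,15} = 1⊕1⊕1⊕0⊕1⊕0⊕1 = 1
Codeword b1..b15 = 000101011110101

000101011110101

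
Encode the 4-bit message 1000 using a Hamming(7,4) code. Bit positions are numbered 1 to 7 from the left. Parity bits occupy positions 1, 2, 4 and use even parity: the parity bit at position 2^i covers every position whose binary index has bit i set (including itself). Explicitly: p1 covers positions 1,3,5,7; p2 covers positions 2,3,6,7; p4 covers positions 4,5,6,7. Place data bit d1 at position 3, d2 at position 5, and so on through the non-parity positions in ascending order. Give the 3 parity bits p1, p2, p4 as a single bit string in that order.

Place data bits at non-power-of-two positions: b3=1, b5=0, b6=0, b7=0.
p1 = XOR of data positions {3,5,7} = 1⊕0⊕0 = 1
p2 = XOR of data positions {3,6,7} = 1⊕0⊕0 = 1
p4 = XOR of data positions {5,6,7} = 0⊕0⊕0 = 0
Parity bits p1,p2,p4 = 110

110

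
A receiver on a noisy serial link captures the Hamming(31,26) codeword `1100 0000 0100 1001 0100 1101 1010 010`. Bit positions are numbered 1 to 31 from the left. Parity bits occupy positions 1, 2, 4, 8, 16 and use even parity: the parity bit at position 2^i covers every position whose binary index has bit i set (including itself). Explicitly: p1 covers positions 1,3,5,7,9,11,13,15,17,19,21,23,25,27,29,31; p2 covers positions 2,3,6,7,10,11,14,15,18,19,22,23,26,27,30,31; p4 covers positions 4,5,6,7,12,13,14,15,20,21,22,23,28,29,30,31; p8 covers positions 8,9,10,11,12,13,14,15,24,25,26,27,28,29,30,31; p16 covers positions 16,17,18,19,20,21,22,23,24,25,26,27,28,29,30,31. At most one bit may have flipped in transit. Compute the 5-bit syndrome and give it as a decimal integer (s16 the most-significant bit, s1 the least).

s1: b1⊕b3⊕b5⊕b7⊕b9⊕b11⊕b13⊕b15⊕b17⊕b19⊕b21⊕b23⊕b25⊕b27⊕b29⊕b31 = 1⊕0⊕0⊕0⊕0⊕0⊕1⊕0⊕0⊕0⊕1⊕0⊕1⊕1⊕0⊕0 = 1
s2: b2⊕b3⊕b6⊕b7⊕b10⊕b11⊕b14⊕b15⊕b18⊕b19⊕b22⊕b23⊕b26⊕b27⊕b30⊕b31 = 1⊕0⊕0⊕0⊕1⊕0⊕0⊕0⊕1⊕0⊕1⊕0⊕0⊕1⊕1⊕0 = 0
s4: b4⊕b5⊕b6⊕b7⊕b12⊕b13⊕b14⊕b15⊕b20⊕b21⊕b22⊕b23⊕b28⊕b29⊕b30⊕b31 = 0⊕0⊕0⊕0⊕0⊕1⊕0⊕0⊕0⊕1⊕1⊕0⊕0⊕0⊕1⊕0 = 0
s8: b8⊕b9⊕b10⊕b11⊕b12⊕b13⊕b14⊕b15⊕b24⊕b25⊕b26⊕b27⊕b28⊕b29⊕b30⊕b31 = 0⊕0⊕1⊕0⊕0⊕1⊕0⊕0⊕1⊕1⊕0⊕1⊕0⊕0⊕1⊕0 = 0
s16: b16⊕b17⊕b18⊕b19⊕b20⊕b21⊕b22⊕b23⊕b24⊕b25⊕b26⊕b27⊕b28⊕b29⊕b30⊕b31 = 1⊕0⊕1⊕0⊕0⊕1⊕1⊕0⊕1⊕1⊕0⊕1⊕0⊕0⊕1⊕0 = 0
Syndrome (s16...s1) = 00001 → position 1.

1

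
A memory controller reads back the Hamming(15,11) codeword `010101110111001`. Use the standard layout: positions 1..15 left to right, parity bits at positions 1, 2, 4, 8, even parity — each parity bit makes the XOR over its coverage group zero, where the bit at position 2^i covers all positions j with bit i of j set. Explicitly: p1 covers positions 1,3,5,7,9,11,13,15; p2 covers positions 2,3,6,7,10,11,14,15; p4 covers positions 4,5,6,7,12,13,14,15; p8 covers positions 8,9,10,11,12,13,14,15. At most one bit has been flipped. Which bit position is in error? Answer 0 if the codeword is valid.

s1: b1⊕b3⊕b5⊕b7⊕b9⊕b11⊕b13⊕b15 = 0⊕0⊕0⊕1⊕0⊕1⊕0⊕1 = 1
s2: b2⊕b3⊕b6⊕b7⊕b10⊕b11⊕b14⊕b15 = 1⊕0⊕1⊕1⊕1⊕1⊕0⊕1 = 0
s4: b4⊕b5⊕b6⊕b7⊕b12⊕b13⊕b14⊕b15 = 1⊕0⊕1⊕1⊕1⊕0⊕0⊕1 = 1
s8: b8⊕b9⊕b10⊕b11⊕b12⊕b13⊕b14⊕b15 = 1⊕0⊕1⊕1⊕1⊕0⊕0⊕1 = 1
Syndrome (s8...s1) = 1101 → position 13.

13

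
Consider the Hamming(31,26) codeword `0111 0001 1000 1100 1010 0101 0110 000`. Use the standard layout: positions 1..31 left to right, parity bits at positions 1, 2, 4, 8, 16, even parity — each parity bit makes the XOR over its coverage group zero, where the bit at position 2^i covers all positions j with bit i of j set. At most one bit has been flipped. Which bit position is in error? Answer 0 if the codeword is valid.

10

s1: b1⊕b3⊕b5⊕b7⊕b9⊕b11⊕b13⊕b15⊕b17⊕b19⊕b21⊕b23⊕b25⊕b27⊕b29⊕b31 = 0⊕1⊕0⊕0⊕1⊕0⊕1⊕0⊕1⊕1⊕0⊕0⊕0⊕1⊕0⊕0 = 0
s2: b2⊕b3⊕b6⊕b7⊕b10⊕b11⊕b14⊕b15⊕b18⊕b19⊕b22⊕b23⊕b26⊕b27⊕b30⊕b31 = 1⊕1⊕0⊕0⊕0⊕0⊕1⊕0⊕0⊕1⊕1⊕0⊕1⊕1⊕0⊕0 = 1
s4: b4⊕b5⊕b6⊕b7⊕b12⊕b13⊕b14⊕b15⊕b20⊕b21⊕b22⊕b23⊕b28⊕b29⊕b30⊕b31 = 1⊕0⊕0⊕0⊕0⊕1⊕1⊕0⊕0⊕0⊕1⊕0⊕0⊕0⊕0⊕0 = 0
s8: b8⊕b9⊕b10⊕b11⊕b12⊕b13⊕b14⊕b15⊕b24⊕b25⊕b26⊕b27⊕b28⊕b29⊕b30⊕b31 = 1⊕1⊕0⊕0⊕0⊕1⊕1⊕0⊕1⊕0⊕1⊕1⊕0⊕0⊕0⊕0 = 1
s16: b16⊕b17⊕b18⊕b19⊕b20⊕b21⊕b22⊕b23⊕b24⊕b25⊕b26⊕b27⊕b28⊕b29⊕b30⊕b31 = 0⊕1⊕0⊕1⊕0⊕0⊕1⊕0⊕1⊕0⊕1⊕1⊕0⊕0⊕0⊕0 = 0
Syndrome (s16...s1) = 01010 → position 10.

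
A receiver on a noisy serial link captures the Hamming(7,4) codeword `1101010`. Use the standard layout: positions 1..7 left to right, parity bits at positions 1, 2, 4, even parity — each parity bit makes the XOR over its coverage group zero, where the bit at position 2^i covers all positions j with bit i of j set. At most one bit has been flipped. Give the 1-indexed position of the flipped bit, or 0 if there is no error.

1

s1: b1⊕b3⊕b5⊕b7 = 1⊕0⊕0⊕0 = 1
s2: b2⊕b3⊕b6⊕b7 = 1⊕0⊕1⊕0 = 0
s4: b4⊕b5⊕b6⊕b7 = 1⊕0⊕1⊕0 = 0
Syndrome (s4...s1) = 001 → position 1.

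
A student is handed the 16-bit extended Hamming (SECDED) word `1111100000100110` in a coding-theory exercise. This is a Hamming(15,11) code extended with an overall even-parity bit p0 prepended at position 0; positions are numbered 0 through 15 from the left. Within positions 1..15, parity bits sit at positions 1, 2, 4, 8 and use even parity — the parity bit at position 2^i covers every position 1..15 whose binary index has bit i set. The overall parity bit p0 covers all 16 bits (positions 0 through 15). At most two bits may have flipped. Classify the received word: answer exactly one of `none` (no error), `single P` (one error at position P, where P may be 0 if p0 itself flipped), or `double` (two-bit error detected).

s1: b1⊕b3⊕b5⊕b7⊕b9⊕b11⊕b13⊕b15 = 1⊕1⊕0⊕0⊕0⊕0⊕1⊕0 = 1
s2: b2⊕b3⊕b6⊕b7⊕b10⊕b11⊕b14⊕b15 = 1⊕1⊕0⊕0⊕1⊕0⊕1⊕0 = 0
s4: b4⊕b5⊕b6⊕b7⊕b12⊕b13⊕b14⊕b15 = 1⊕0⊕0⊕0⊕0⊕1⊕1⊕0 = 1
s8: b8⊕b9⊕b10⊕b11⊕b12⊕b13⊕b14⊕b15 = 0⊕0⊕1⊕0⊕0⊕1⊕1⊕0 = 1
Syndrome (s8...s1) = 1101 → position 13.
Overall parity (XOR of all 16 bits, including p0): 1⊕1⊕1⊕1⊕1⊕0⊕0⊕0⊕0⊕0⊕1⊕0⊕0⊕1⊕1⊕0 = 0
Overall=0, syndrome position=13 → double-bit error detected (uncorrectable).

double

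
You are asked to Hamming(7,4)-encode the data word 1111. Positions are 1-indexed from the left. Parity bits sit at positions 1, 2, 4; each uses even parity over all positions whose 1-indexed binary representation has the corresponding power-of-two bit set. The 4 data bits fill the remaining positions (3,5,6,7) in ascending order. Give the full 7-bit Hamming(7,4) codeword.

Place data bits at non-power-of-two positions: b3=1, b5=1, b6=1, b7=1.
p1 = XOR of data positions {3,5,7} = 1⊕1⊕1 = 1
p2 = XOR of data positions {3,6,7} = 1⊕1⊕1 = 1
p4 = XOR of data positions {5,6,7} = 1⊕1⊕1 = 1
Codeword b1..b7 = 1111111

1111111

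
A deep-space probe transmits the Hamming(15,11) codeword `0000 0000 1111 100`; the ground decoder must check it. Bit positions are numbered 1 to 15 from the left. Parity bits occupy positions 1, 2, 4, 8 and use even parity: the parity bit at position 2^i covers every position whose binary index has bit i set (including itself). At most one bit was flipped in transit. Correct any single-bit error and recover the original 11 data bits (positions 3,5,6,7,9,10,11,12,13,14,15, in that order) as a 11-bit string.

s1: b1⊕b3⊕b5⊕b7⊕b9⊕b11⊕b13⊕b15 = 0⊕0⊕0⊕0⊕1⊕1⊕1⊕0 = 1
s2: b2⊕b3⊕b6⊕b7⊕b10⊕b11⊕b14⊕b15 = 0⊕0⊕0⊕0⊕1⊕1⊕0⊕0 = 0
s4: b4⊕b5⊕b6⊕b7⊕b12⊕b13⊕b14⊕b15 = 0⊕0⊕0⊕0⊕1⊕1⊕0⊕0 = 0
s8: b8⊕b9⊕b10⊕b11⊕b12⊕b13⊕b14⊕b15 = 0⊕1⊕1⊕1⊕1⊕1⊕0⊕0 = 1
Syndrome (s8...s1) = 1001 → position 9.
Flip bit 9: corrected codeword = 000000000111100
Data bits at positions 3,5,6,7,9,10,11,12,13,14,15: 00000111100

00000111100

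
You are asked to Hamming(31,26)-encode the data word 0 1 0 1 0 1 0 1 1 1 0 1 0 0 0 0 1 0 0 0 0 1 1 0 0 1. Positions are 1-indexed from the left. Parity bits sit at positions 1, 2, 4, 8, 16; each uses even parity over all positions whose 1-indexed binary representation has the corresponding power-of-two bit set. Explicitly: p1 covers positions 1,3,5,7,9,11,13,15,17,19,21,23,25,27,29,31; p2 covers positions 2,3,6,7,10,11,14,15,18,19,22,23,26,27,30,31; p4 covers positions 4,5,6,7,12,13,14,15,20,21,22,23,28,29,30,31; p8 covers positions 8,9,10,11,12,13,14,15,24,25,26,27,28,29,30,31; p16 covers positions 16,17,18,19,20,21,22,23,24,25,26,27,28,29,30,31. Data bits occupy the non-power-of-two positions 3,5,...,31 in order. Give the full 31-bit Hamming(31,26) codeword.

0000101101011101100001000011001

Place data bits at non-power-of-two positions: b3=0, b5=1, b6=0, b7=1, b9=0, b10=1, b11=0, b12=1, b13=1, b14=1, b15=0, b17=1, b18=0, b19=0, b20=0, b21=0, b22=1, b23=0, b24=0, b25=0, b26=0, b27=1, b28=1, b29=0, b30=0, b31=1.
p1 = XOR of data positions {3,5,7,9,11,13,15,17,19,21,23,25,27,29,31} = 0⊕1⊕1⊕0⊕0⊕1⊕0⊕1⊕0⊕0⊕0⊕0⊕1⊕0⊕1 = 0
p2 = XOR of data positions {3,6,7,10,11,14,15,18,19,22,23,26,27,30,31} = 0⊕0⊕1⊕1⊕0⊕1⊕0⊕0⊕0⊕1⊕0⊕0⊕1⊕0⊕1 = 0
p4 = XOR of data positions {5,6,7,12,13,14,15,20,21,22,23,28,29,30,31} = 1⊕0⊕1⊕1⊕1⊕1⊕0⊕0⊕0⊕1⊕0⊕1⊕0⊕0⊕1 = 0
p8 = XOR of data positions {9,10,11,12,13,14,15,24,25,26,27,28,29,30,31} = 0⊕1⊕0⊕1⊕1⊕1⊕0⊕0⊕0⊕0⊕1⊕1⊕0⊕0⊕1 = 1
p16 = XOR of data positions {17,18,19,20,21,22,23,24,25,26,27,28,29,30,31} = 1⊕0⊕0⊕0⊕0⊕1⊕0⊕0⊕0⊕0⊕1⊕1⊕0⊕0⊕1 = 1
Codeword b1..b31 = 0000101101011101100001000011001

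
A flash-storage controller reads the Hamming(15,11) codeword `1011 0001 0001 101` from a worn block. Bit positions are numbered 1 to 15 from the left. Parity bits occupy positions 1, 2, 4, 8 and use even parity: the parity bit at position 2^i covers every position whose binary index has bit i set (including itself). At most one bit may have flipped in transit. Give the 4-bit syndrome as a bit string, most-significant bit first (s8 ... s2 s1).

s1: b1⊕b3⊕b5⊕b7⊕b9⊕b11⊕b13⊕b15 = 1⊕1⊕0⊕0⊕0⊕0⊕1⊕1 = 0
s2: b2⊕b3⊕b6⊕b7⊕b10⊕b11⊕b14⊕b15 = 0⊕1⊕0⊕0⊕0⊕0⊕0⊕1 = 0
s4: b4⊕b5⊕b6⊕b7⊕b12⊕b13⊕b14⊕b15 = 1⊕0⊕0⊕0⊕1⊕1⊕0⊕1 = 0
s8: b8⊕b9⊕b10⊕b11⊕b12⊕b13⊕b14⊕b15 = 1⊕0⊕0⊕0⊕1⊕1⊕0⊕1 = 0
Syndrome (s8...s1) = 0000 → position 0 (no error).

0000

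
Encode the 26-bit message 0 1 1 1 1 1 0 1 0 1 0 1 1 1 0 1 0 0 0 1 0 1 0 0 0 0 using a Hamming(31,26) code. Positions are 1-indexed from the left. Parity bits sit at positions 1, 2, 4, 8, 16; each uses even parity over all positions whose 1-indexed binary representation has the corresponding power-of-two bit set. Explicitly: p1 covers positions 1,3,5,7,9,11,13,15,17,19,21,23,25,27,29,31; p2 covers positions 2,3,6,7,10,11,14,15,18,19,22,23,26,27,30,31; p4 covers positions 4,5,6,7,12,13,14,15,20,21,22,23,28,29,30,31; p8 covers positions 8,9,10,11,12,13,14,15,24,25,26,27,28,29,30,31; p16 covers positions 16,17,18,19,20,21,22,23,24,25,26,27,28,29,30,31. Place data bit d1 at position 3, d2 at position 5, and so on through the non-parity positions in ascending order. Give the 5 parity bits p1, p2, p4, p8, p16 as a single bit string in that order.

01000

Place data bits at non-power-of-two positions: b3=0, b5=1, b6=1, b7=1, b9=1, b10=1, b11=0, b12=1, b13=0, b14=1, b15=0, b17=1, b18=1, b19=1, b20=0, b21=1, b22=0, b23=0, b24=0, b25=1, b26=0, b27=1, b28=0, b29=0, b30=0, b31=0.
p1 = XOR of data positions {3,5,7,9,11,13,15,17,19,21,23,25,27,29,31} = 0⊕1⊕1⊕1⊕0⊕0⊕0⊕1⊕1⊕1⊕0⊕1⊕1⊕0⊕0 = 0
p2 = XOR of data positions {3,6,7,10,11,14,15,18,19,22,23,26,27,30,31} = 0⊕1⊕1⊕1⊕0⊕1⊕0⊕1⊕1⊕0⊕0⊕0⊕1⊕0⊕0 = 1
p4 = XOR of data positions {5,6,7,12,13,14,15,20,21,22,23,28,29,30,31} = 1⊕1⊕1⊕1⊕0⊕1⊕0⊕0⊕1⊕0⊕0⊕0⊕0⊕0⊕0 = 0
p8 = XOR of data positions {9,10,11,12,13,14,15,24,25,26,27,28,29,30,31} = 1⊕1⊕0⊕1⊕0⊕1⊕0⊕0⊕1⊕0⊕1⊕0⊕0⊕0⊕0 = 0
p16 = XOR of data positions {17,18,19,20,21,22,23,24,25,26,27,28,29,30,31} = 1⊕1⊕1⊕0⊕1⊕0⊕0⊕0⊕1⊕0⊕1⊕0⊕0⊕0⊕0 = 0
Parity bits p1,p2,p4,p8,p16 = 01000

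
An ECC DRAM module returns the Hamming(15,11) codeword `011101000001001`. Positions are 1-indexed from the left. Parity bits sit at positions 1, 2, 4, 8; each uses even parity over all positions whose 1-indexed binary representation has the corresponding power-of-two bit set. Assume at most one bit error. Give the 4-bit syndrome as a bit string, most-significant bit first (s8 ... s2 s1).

0000

s1: b1⊕b3⊕b5⊕b7⊕b9⊕b11⊕b13⊕b15 = 0⊕1⊕0⊕0⊕0⊕0⊕0⊕1 = 0
s2: b2⊕b3⊕b6⊕b7⊕b10⊕b11⊕b14⊕b15 = 1⊕1⊕1⊕0⊕0⊕0⊕0⊕1 = 0
s4: b4⊕b5⊕b6⊕b7⊕b12⊕b13⊕b14⊕b15 = 1⊕0⊕1⊕0⊕1⊕0⊕0⊕1 = 0
s8: b8⊕b9⊕b10⊕b11⊕b12⊕b13⊕b14⊕b15 = 0⊕0⊕0⊕0⊕1⊕0⊕0⊕1 = 0
Syndrome (s8...s1) = 0000 → position 0 (no error).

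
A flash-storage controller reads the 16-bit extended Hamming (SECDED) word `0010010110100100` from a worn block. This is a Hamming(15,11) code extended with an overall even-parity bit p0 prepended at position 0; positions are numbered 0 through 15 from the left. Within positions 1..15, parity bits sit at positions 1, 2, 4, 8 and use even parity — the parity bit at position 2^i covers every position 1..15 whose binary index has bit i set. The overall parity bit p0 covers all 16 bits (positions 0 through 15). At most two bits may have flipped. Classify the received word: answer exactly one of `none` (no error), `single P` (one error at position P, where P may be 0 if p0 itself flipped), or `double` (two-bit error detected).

s1: b1⊕b3⊕b5⊕b7⊕b9⊕b11⊕b13⊕b15 = 0⊕0⊕1⊕1⊕0⊕0⊕1⊕0 = 1
s2: b2⊕b3⊕b6⊕b7⊕b10⊕b11⊕b14⊕b15 = 1⊕0⊕0⊕1⊕1⊕0⊕0⊕0 = 1
s4: b4⊕b5⊕b6⊕b7⊕b12⊕b13⊕b14⊕b15 = 0⊕1⊕0⊕1⊕0⊕1⊕0⊕0 = 1
s8: b8⊕b9⊕b10⊕b11⊕b12⊕b13⊕b14⊕b15 = 1⊕0⊕1⊕0⊕0⊕1⊕0⊕0 = 1
Syndrome (s8...s1) = 1111 → position 15.
Overall parity (XOR of all 16 bits, including p0): 0⊕0⊕1⊕0⊕0⊕1⊕0⊕1⊕1⊕0⊕1⊕0⊕0⊕1⊕0⊕0 = 0
Overall=0, syndrome position=15 → double-bit error detected (uncorrectable).

double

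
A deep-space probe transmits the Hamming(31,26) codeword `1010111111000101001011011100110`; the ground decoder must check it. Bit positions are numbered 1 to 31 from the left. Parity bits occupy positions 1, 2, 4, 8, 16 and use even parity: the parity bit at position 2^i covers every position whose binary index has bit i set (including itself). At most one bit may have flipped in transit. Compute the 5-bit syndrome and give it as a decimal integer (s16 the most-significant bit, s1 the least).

s1: b1⊕b3⊕b5⊕b7⊕b9⊕b11⊕b13⊕b15⊕b17⊕b19⊕b21⊕b23⊕b25⊕b27⊕b29⊕b31 = 1⊕1⊕1⊕1⊕1⊕0⊕0⊕0⊕0⊕1⊕1⊕0⊕1⊕0⊕1⊕0 = 1
s2: b2⊕b3⊕b6⊕b7⊕b10⊕b11⊕b14⊕b15⊕b18⊕b19⊕b22⊕b23⊕b26⊕b27⊕b30⊕b31 = 0⊕1⊕1⊕1⊕1⊕0⊕1⊕0⊕0⊕1⊕1⊕0⊕1⊕0⊕1⊕0 = 1
s4: b4⊕b5⊕b6⊕b7⊕b12⊕b13⊕b14⊕b15⊕b20⊕b21⊕b22⊕b23⊕b28⊕b29⊕b30⊕b31 = 0⊕1⊕1⊕1⊕0⊕0⊕1⊕0⊕0⊕1⊕1⊕0⊕0⊕1⊕1⊕0 = 0
s8: b8⊕b9⊕b10⊕b11⊕b12⊕b13⊕b14⊕b15⊕b24⊕b25⊕b26⊕b27⊕b28⊕b29⊕b30⊕b31 = 1⊕1⊕1⊕0⊕0⊕0⊕1⊕0⊕1⊕1⊕1⊕0⊕0⊕1⊕1⊕0 = 1
s16: b16⊕b17⊕b18⊕b19⊕b20⊕b21⊕b22⊕b23⊕b24⊕b25⊕b26⊕b27⊕b28⊕b29⊕b30⊕b31 = 1⊕0⊕0⊕1⊕0⊕1⊕1⊕0⊕1⊕1⊕1⊕0⊕0⊕1⊕1⊕0 = 1
Syndrome (s16...s1) = 11011 → position 27.

27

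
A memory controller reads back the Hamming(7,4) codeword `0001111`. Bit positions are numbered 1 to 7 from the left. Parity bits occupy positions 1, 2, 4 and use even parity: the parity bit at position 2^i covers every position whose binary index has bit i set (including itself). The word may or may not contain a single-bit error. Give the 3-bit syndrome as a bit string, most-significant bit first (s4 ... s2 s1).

s1: b1⊕b3⊕b5⊕b7 = 0⊕0⊕1⊕1 = 0
s2: b2⊕b3⊕b6⊕b7 = 0⊕0⊕1⊕1 = 0
s4: b4⊕b5⊕b6⊕b7 = 1⊕1⊕1⊕1 = 0
Syndrome (s4...s1) = 000 → position 0 (no error).

000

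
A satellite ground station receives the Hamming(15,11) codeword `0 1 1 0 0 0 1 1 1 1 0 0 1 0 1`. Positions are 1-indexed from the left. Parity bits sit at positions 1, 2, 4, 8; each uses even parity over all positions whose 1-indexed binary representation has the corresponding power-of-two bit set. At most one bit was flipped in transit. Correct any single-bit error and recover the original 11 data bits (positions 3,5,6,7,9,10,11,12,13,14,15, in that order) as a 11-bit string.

10011100100

s1: b1⊕b3⊕b5⊕b7⊕b9⊕b11⊕b13⊕b15 = 0⊕1⊕0⊕1⊕1⊕0⊕1⊕1 = 1
s2: b2⊕b3⊕b6⊕b7⊕b10⊕b11⊕b14⊕b15 = 1⊕1⊕0⊕1⊕1⊕0⊕0⊕1 = 1
s4: b4⊕b5⊕b6⊕b7⊕b12⊕b13⊕b14⊕b15 = 0⊕0⊕0⊕1⊕0⊕1⊕0⊕1 = 1
s8: b8⊕b9⊕b10⊕b11⊕b12⊕b13⊕b14⊕b15 = 1⊕1⊕1⊕0⊕0⊕1⊕0⊕1 = 1
Syndrome (s8...s1) = 1111 → position 15.
Flip bit 15: corrected codeword = 011000111100100
Data bits at positions 3,5,6,7,9,10,11,12,13,14,15: 10011100100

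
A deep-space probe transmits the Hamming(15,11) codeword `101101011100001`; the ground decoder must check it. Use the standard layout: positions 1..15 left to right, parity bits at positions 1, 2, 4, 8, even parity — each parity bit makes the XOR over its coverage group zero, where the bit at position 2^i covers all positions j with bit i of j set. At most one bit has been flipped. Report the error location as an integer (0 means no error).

4

s1: b1⊕b3⊕b5⊕b7⊕b9⊕b11⊕b13⊕b15 = 1⊕1⊕0⊕0⊕1⊕0⊕0⊕1 = 0
s2: b2⊕b3⊕b6⊕b7⊕b10⊕b11⊕b14⊕b15 = 0⊕1⊕1⊕0⊕1⊕0⊕0⊕1 = 0
s4: b4⊕b5⊕b6⊕b7⊕b12⊕b13⊕b14⊕b15 = 1⊕0⊕1⊕0⊕0⊕0⊕0⊕1 = 1
s8: b8⊕b9⊕b10⊕b11⊕b12⊕b13⊕b14⊕b15 = 1⊕1⊕1⊕0⊕0⊕0⊕0⊕1 = 0
Syndrome (s8...s1) = 0100 → position 4.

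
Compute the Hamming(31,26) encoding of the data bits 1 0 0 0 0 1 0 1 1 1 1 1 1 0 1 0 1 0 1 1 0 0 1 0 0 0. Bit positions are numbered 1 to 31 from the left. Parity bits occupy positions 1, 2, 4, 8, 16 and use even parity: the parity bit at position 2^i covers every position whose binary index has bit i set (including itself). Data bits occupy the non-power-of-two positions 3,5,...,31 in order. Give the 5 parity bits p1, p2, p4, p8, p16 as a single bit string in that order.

Place data bits at non-power-of-two positions: b3=1, b5=0, b6=0, b7=0, b9=0, b10=1, b11=0, b12=1, b13=1, b14=1, b15=1, b17=1, b18=1, b19=0, b20=1, b21=0, b22=1, b23=0, b24=1, b25=1, b26=0, b27=0, b28=1, b29=0, b30=0, b31=0.
p1 = XOR of data positions {3,5,7,9,11,13,15,17,19,21,23,25,27,29,31} = 1⊕0⊕0⊕0⊕0⊕1⊕1⊕1⊕0⊕0⊕0⊕1⊕0⊕0⊕0 = 1
p2 = XOR of data positions {3,6,7,10,11,14,15,18,19,22,23,26,27,30,31} = 1⊕0⊕0⊕1⊕0⊕1⊕1⊕1⊕0⊕1⊕0⊕0⊕0⊕0⊕0 = 0
p4 = XOR of data positions {5,6,7,12,13,14,15,20,21,22,23,28,29,30,31} = 0⊕0⊕0⊕1⊕1⊕1⊕1⊕1⊕0⊕1⊕0⊕1⊕0⊕0⊕0 = 1
p8 = XOR of data positions {9,10,11,12,13,14,15,24,25,26,27,28,29,30,31} = 0⊕1⊕0⊕1⊕1⊕1⊕1⊕1⊕1⊕0⊕0⊕1⊕0⊕0⊕0 = 0
p16 = XOR of data positions {17,18,19,20,21,22,23,24,25,26,27,28,29,30,31} = 1⊕1⊕0⊕1⊕0⊕1⊕0⊕1⊕1⊕0⊕0⊕1⊕0⊕0⊕0 = 1
Parity bits p1,p2,p4,p8,p16 = 10101

10101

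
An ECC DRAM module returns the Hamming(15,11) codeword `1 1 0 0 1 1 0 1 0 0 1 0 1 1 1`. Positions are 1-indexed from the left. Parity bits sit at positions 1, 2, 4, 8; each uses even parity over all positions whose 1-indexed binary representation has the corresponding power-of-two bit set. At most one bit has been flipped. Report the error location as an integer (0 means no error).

s1: b1⊕b3⊕b5⊕b7⊕b9⊕b11⊕b13⊕b15 = 1⊕0⊕1⊕0⊕0⊕1⊕1⊕1 = 1
s2: b2⊕b3⊕b6⊕b7⊕b10⊕b11⊕b14⊕b15 = 1⊕0⊕1⊕0⊕0⊕1⊕1⊕1 = 1
s4: b4⊕b5⊕b6⊕b7⊕b12⊕b13⊕b14⊕b15 = 0⊕1⊕1⊕0⊕0⊕1⊕1⊕1 = 1
s8: b8⊕b9⊕b10⊕b11⊕b12⊕b13⊕b14⊕b15 = 1⊕0⊕0⊕1⊕0⊕1⊕1⊕1 = 1
Syndrome (s8...s1) = 1111 → position 15.

15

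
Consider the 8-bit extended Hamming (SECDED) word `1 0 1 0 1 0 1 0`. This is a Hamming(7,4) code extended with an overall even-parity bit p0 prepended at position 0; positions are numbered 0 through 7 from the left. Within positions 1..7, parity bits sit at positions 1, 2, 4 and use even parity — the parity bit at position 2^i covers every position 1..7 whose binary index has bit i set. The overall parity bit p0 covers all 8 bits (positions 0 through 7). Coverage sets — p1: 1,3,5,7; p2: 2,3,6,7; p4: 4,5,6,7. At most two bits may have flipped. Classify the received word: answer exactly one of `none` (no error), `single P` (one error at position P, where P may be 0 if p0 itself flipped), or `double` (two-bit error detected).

s1: b1⊕b3⊕b5⊕b7 = 0⊕0⊕0⊕0 = 0
s2: b2⊕b3⊕b6⊕b7 = 1⊕0⊕1⊕0 = 0
s4: b4⊕b5⊕b6⊕b7 = 1⊕0⊕1⊕0 = 0
Syndrome (s4...s1) = 000 → position 0 (no error).
Overall parity (XOR of all 8 bits, including p0): 1⊕0⊕1⊕0⊕1⊕0⊕1⊕0 = 0
Overall=0, syndrome position=0 → no error.

none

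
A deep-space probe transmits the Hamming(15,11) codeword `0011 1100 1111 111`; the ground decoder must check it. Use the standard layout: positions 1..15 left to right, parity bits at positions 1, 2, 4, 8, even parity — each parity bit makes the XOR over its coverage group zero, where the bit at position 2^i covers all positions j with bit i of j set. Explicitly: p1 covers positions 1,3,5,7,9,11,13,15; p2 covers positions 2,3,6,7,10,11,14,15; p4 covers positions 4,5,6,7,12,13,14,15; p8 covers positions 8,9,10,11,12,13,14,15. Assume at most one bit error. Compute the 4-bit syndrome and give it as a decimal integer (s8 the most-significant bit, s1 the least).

s1: b1⊕b3⊕b5⊕b7⊕b9⊕b11⊕b13⊕b15 = 0⊕1⊕1⊕0⊕1⊕1⊕1⊕1 = 0
s2: b2⊕b3⊕b6⊕b7⊕b10⊕b11⊕b14⊕b15 = 0⊕1⊕1⊕0⊕1⊕1⊕1⊕1 = 0
s4: b4⊕b5⊕b6⊕b7⊕b12⊕b13⊕b14⊕b15 = 1⊕1⊕1⊕0⊕1⊕1⊕1⊕1 = 1
s8: b8⊕b9⊕b10⊕b11⊕b12⊕b13⊕b14⊕b15 = 0⊕1⊕1⊕1⊕1⊕1⊕1⊕1 = 1
Syndrome (s8...s1) = 1100 → position 12.

12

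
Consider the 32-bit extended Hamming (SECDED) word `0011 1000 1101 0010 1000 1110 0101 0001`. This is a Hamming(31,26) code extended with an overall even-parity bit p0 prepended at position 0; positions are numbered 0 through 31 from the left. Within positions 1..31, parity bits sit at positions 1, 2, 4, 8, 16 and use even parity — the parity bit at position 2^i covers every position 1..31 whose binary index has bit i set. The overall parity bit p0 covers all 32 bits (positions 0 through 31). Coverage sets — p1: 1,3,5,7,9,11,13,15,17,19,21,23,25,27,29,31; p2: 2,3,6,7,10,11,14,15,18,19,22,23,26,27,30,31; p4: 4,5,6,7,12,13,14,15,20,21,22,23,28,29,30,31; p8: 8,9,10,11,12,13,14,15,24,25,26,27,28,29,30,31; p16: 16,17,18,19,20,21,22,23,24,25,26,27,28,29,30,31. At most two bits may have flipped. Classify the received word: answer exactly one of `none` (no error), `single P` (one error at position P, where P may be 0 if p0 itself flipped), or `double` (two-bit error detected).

s1: b1⊕b3⊕b5⊕b7⊕b9⊕b11⊕b13⊕b15⊕b17⊕b19⊕b21⊕b23⊕b25⊕b27⊕b29⊕b31 = 0⊕1⊕0⊕0⊕1⊕1⊕0⊕0⊕0⊕0⊕1⊕0⊕1⊕1⊕0⊕1 = 1
s2: b2⊕b3⊕b6⊕b7⊕b10⊕b11⊕b14⊕b15⊕b18⊕b19⊕b22⊕b23⊕b26⊕b27⊕b30⊕b31 = 1⊕1⊕0⊕0⊕0⊕1⊕1⊕0⊕0⊕0⊕1⊕0⊕0⊕1⊕0⊕1 = 1
s4: b4⊕b5⊕b6⊕b7⊕b12⊕b13⊕b14⊕b15⊕b20⊕b21⊕b22⊕b23⊕b28⊕b29⊕b30⊕b31 = 1⊕0⊕0⊕0⊕0⊕0⊕1⊕0⊕1⊕1⊕1⊕0⊕0⊕0⊕0⊕1 = 0
s8: b8⊕b9⊕b10⊕b11⊕b12⊕b13⊕b14⊕b15⊕b24⊕b25⊕b26⊕b27⊕b28⊕b29⊕b30⊕b31 = 1⊕1⊕0⊕1⊕0⊕0⊕1⊕0⊕0⊕1⊕0⊕1⊕0⊕0⊕0⊕1 = 1
s16: b16⊕b17⊕b18⊕b19⊕b20⊕b21⊕b22⊕b23⊕b24⊕b25⊕b26⊕b27⊕b28⊕b29⊕b30⊕b31 = 1⊕0⊕0⊕0⊕1⊕1⊕1⊕0⊕0⊕1⊕0⊕1⊕0⊕0⊕0⊕1 = 1
Syndrome (s16...s1) = 11011 → position 27.
Overall parity (XOR of all 32 bits, including p0): 0⊕0⊕1⊕1⊕1⊕0⊕0⊕0⊕1⊕1⊕0⊕1⊕0⊕0⊕1⊕0⊕1⊕0⊕0⊕0⊕1⊕1⊕1⊕0⊕0⊕1⊕0⊕1⊕0⊕0⊕0⊕1 = 0
Overall=0, syndrome position=27 → double-bit error detected (uncorrectable).

double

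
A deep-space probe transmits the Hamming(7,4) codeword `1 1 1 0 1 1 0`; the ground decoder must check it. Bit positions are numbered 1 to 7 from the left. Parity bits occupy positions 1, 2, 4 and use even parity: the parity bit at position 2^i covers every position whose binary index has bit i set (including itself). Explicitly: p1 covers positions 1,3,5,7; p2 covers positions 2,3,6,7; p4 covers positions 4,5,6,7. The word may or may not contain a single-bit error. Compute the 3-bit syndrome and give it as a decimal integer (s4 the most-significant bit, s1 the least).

s1: b1⊕b3⊕b5⊕b7 = 1⊕1⊕1⊕0 = 1
s2: b2⊕b3⊕b6⊕b7 = 1⊕1⊕1⊕0 = 1
s4: b4⊕b5⊕b6⊕b7 = 0⊕1⊕1⊕0 = 0
Syndrome (s4...s1) = 011 → position 3.

3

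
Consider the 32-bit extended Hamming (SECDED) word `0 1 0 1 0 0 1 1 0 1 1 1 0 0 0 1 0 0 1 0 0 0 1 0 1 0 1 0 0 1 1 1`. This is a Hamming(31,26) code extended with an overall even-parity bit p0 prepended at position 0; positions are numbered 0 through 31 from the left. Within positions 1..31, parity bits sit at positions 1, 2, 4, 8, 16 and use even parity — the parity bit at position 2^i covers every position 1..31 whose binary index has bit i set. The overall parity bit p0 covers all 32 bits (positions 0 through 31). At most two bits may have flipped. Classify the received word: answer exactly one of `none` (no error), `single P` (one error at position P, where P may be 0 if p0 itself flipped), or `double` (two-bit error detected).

s1: b1⊕b3⊕b5⊕b7⊕b9⊕b11⊕b13⊕b15⊕b17⊕b19⊕b21⊕b23⊕b25⊕b27⊕b29⊕b31 = 1⊕1⊕0⊕1⊕1⊕1⊕0⊕1⊕0⊕0⊕0⊕0⊕0⊕0⊕1⊕1 = 0
s2: b2⊕b3⊕b6⊕b7⊕b10⊕b11⊕b14⊕b15⊕b18⊕b19⊕b22⊕b23⊕b26⊕b27⊕b30⊕b31 = 0⊕1⊕1⊕1⊕1⊕1⊕0⊕1⊕1⊕0⊕1⊕0⊕1⊕0⊕1⊕1 = 1
s4: b4⊕b5⊕b6⊕b7⊕b12⊕b13⊕b14⊕b15⊕b20⊕b21⊕b22⊕b23⊕b28⊕b29⊕b30⊕b31 = 0⊕0⊕1⊕1⊕0⊕0⊕0⊕1⊕0⊕0⊕1⊕0⊕0⊕1⊕1⊕1 = 1
s8: b8⊕b9⊕b10⊕b11⊕b12⊕b13⊕b14⊕b15⊕b24⊕b25⊕b26⊕b27⊕b28⊕b29⊕b30⊕b31 = 0⊕1⊕1⊕1⊕0⊕0⊕0⊕1⊕1⊕0⊕1⊕0⊕0⊕1⊕1⊕1 = 1
s16: b16⊕b17⊕b18⊕b19⊕b20⊕b21⊕b22⊕b23⊕b24⊕b25⊕b26⊕b27⊕b28⊕b29⊕b30⊕b31 = 0⊕0⊕1⊕0⊕0⊕0⊕1⊕0⊕1⊕0⊕1⊕0⊕0⊕1⊕1⊕1 = 1
Syndrome (s16...s1) = 11110 → position 30.
Overall parity (XOR of all 32 bits, including p0): 0⊕1⊕0⊕1⊕0⊕0⊕1⊕1⊕0⊕1⊕1⊕1⊕0⊕0⊕0⊕1⊕0⊕0⊕1⊕0⊕0⊕0⊕1⊕0⊕1⊕0⊕1⊕0⊕0⊕1⊕1⊕1 = 1
Overall=1, syndrome position=30 → single-bit error at position 30.

single 30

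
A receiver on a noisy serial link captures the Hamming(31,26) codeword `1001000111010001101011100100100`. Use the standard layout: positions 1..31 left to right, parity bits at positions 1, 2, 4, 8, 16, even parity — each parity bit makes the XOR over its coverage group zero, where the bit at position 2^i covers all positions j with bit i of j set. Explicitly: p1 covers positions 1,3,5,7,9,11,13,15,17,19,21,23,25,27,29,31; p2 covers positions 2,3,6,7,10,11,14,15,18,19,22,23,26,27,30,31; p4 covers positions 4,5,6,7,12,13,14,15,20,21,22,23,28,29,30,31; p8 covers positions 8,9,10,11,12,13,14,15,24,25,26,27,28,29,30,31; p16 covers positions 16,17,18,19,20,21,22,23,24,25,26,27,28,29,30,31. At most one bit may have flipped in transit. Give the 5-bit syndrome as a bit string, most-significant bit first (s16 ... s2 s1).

s1: b1⊕b3⊕b5⊕b7⊕b9⊕b11⊕b13⊕b15⊕b17⊕b19⊕b21⊕b23⊕b25⊕b27⊕b29⊕b31 = 1⊕0⊕0⊕0⊕1⊕0⊕0⊕0⊕1⊕1⊕1⊕1⊕0⊕0⊕1⊕0 = 1
s2: b2⊕b3⊕b6⊕b7⊕b10⊕b11⊕b14⊕b15⊕b18⊕b19⊕b22⊕b23⊕b26⊕b27⊕b30⊕b31 = 0⊕0⊕0⊕0⊕1⊕0⊕0⊕0⊕0⊕1⊕1⊕1⊕1⊕0⊕0⊕0 = 1
s4: b4⊕b5⊕b6⊕b7⊕b12⊕b13⊕b14⊕b15⊕b20⊕b21⊕b22⊕b23⊕b28⊕b29⊕b30⊕b31 = 1⊕0⊕0⊕0⊕1⊕0⊕0⊕0⊕0⊕1⊕1⊕1⊕0⊕1⊕0⊕0 = 0
s8: b8⊕b9⊕b10⊕b11⊕b12⊕b13⊕b14⊕b15⊕b24⊕b25⊕b26⊕b27⊕b28⊕b29⊕b30⊕b31 = 1⊕1⊕1⊕0⊕1⊕0⊕0⊕0⊕0⊕0⊕1⊕0⊕0⊕1⊕0⊕0 = 0
s16: b16⊕b17⊕b18⊕b19⊕b20⊕b21⊕b22⊕b23⊕b24⊕b25⊕b26⊕b27⊕b28⊕b29⊕b30⊕b31 = 1⊕1⊕0⊕1⊕0⊕1⊕1⊕1⊕0⊕0⊕1⊕0⊕0⊕1⊕0⊕0 = 0
Syndrome (s16...s1) = 00011 → position 3.

00011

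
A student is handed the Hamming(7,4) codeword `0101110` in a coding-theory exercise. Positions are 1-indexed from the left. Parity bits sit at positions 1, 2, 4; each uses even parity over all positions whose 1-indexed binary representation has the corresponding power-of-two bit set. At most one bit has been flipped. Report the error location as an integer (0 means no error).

5

s1: b1⊕b3⊕b5⊕b7 = 0⊕0⊕1⊕0 = 1
s2: b2⊕b3⊕b6⊕b7 = 1⊕0⊕1⊕0 = 0
s4: b4⊕b5⊕b6⊕b7 = 1⊕1⊕1⊕0 = 1
Syndrome (s4...s1) = 101 → position 5.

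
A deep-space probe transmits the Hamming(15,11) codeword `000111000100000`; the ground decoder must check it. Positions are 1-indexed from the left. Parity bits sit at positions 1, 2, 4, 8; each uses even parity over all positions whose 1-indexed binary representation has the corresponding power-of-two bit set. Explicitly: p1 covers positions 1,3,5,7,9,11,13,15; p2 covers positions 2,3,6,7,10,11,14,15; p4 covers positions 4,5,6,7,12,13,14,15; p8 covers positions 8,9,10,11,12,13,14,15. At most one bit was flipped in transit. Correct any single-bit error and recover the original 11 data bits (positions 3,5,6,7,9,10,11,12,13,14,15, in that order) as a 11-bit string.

01100100100

s1: b1⊕b3⊕b5⊕b7⊕b9⊕b11⊕b13⊕b15 = 0⊕0⊕1⊕0⊕0⊕0⊕0⊕0 = 1
s2: b2⊕b3⊕b6⊕b7⊕b10⊕b11⊕b14⊕b15 = 0⊕0⊕1⊕0⊕1⊕0⊕0⊕0 = 0
s4: b4⊕b5⊕b6⊕b7⊕b12⊕b13⊕b14⊕b15 = 1⊕1⊕1⊕0⊕0⊕0⊕0⊕0 = 1
s8: b8⊕b9⊕b10⊕b11⊕b12⊕b13⊕b14⊕b15 = 0⊕0⊕1⊕0⊕0⊕0⊕0⊕0 = 1
Syndrome (s8...s1) = 1101 → position 13.
Flip bit 13: corrected codeword = 000111000100100
Data bits at positions 3,5,6,7,9,10,11,12,13,14,15: 01100100100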